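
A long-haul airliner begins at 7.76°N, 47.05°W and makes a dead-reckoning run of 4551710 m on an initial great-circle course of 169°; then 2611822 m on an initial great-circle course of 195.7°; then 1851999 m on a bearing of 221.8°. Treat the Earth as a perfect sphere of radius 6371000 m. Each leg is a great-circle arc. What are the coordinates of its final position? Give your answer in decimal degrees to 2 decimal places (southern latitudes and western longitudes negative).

Apply the spherical direct solution leg by leg, carrying full precision between legs.
Leg 1: from (7.76°, -47.05°), δ = 4551710/6371000 = 0.714442 rad, θ = 169° → φ = -32.36°, λ = -38.54°.
Leg 2: from (-32.36°, -38.54°), δ = 2611822/6371000 = 0.409955 rad, θ = 195.7° → φ = -54.59°, λ = -49.27°.
Leg 3: from (-54.59°, -49.27°), δ = 1851999/6371000 = 0.290692 rad, θ = 221.8° → φ = -64.77°, λ = -75.90°.

latitude -64.77°, longitude -75.90°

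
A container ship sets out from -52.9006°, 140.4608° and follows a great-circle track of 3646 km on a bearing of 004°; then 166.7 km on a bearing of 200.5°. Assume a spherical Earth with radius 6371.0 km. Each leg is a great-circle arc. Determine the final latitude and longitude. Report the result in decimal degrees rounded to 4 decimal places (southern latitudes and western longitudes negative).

Apply the spherical direct solution leg by leg, carrying full precision between legs.
Leg 1: from (-52.9006°, 140.4608°), δ = 3646/6371 = 0.572281 rad, θ = 4° → φ = -20.1599°, λ = 142.7671°.
Leg 2: from (-20.1599°, 142.7671°), δ = 166.7/6371 = 0.026165 rad, θ = 200.5° → φ = -21.5632°, λ = 142.2027°.

latitude -21.5632°, longitude 142.2027°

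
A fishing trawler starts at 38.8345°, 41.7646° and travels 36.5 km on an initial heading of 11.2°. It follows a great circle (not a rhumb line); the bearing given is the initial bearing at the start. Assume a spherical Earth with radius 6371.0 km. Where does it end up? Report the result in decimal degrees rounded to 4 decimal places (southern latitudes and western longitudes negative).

latitude 39.1565°, longitude 41.8468°

Angular distance δ = d/R = 36.5 / 6371 = 0.005729 rad.
Converting: φ₁ = 0.677790 rad, θ = 0.195477 rad.
sin φ₂ = sin φ₁ cos δ + cos φ₁ sin δ cos θ = (0.627073)(0.999984) + (0.778961)(0.005729)(0.980955) = 0.631440
φ₂ = asin(0.631440) = 0.683409 rad = 39.1565°.
For the longitude increment, Δλ = atan2( sin θ sin δ cos φ₁, cos δ − sin φ₁ sin φ₂ ) = atan2(0.000867, 0.604024) = 0.0822°.
Hence λ₂ = 41.7646° + 0.0822° = 41.8468°.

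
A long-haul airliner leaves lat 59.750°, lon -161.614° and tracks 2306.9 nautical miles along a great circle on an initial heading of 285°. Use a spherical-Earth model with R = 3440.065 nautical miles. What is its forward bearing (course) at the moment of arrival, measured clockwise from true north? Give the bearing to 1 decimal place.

δ = 2306.9/3440.065 = 0.670598 rad (38.4224°).
Converting: φ₁ = 1.042834 rad, θ = 4.974188 rad.
sin φ₂ = sin φ₁ cos δ + cos φ₁ sin δ cos θ = (0.863836)(0.783450) + (0.503774)(0.621454)(0.258819) = 0.757801
φ₂ = asin(0.757801) = 0.859937 rad = 49.271°.
For the longitude increment, Δλ = atan2( sin θ sin δ cos φ₁, cos δ − sin φ₁ sin φ₂ ) = atan2(-0.302405, 0.128835) = -66.924°.
λ₂ = -161.614° + -66.924° = -228.538°, normalized to (−180°, 180°] → 131.462°.
The forward bearing on arrival equals the back-azimuth from the destination plus 180°.
Back-azimuth from P₂ (49.3°, 131.5°) to P₁ (59.8°, -161.6°), with Δλ' = λ₁ − λ₂ = -293.1°: atan2( sin Δλ' cos φ₁ , cos φ₂ sin φ₁ − sin φ₂ cos φ₁ cos Δλ' ) = 48.2°.
Final bearing = (48.2° + 180°) mod 360° = 228.2°.

final bearing 228.2°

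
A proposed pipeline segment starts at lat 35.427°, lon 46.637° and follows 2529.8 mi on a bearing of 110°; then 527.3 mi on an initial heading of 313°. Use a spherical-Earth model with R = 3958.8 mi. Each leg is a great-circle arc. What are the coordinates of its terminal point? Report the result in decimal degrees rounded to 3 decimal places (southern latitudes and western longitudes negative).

latitude 22.510°, longitude 76.570°

Apply the spherical direct solution leg by leg, carrying full precision between legs.
Leg 1: from (35.427°, 46.637°), δ = 2529.8/3958.8 = 0.639032 rad, θ = 110° → φ = 17.401°, λ = 82.605°.
Leg 2: from (17.401°, 82.605°), δ = 527.3/3958.8 = 0.133197 rad, θ = 313° → φ = 22.510°, λ = 76.570°.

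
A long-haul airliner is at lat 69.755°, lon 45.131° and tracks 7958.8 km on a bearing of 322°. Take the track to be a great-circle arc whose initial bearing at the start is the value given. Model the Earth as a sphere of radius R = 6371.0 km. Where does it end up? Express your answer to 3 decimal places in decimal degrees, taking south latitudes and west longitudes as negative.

Angular distance δ = d/R = 7958.8 / 6371 = 1.249223 rad.
Converting: φ₁ = 1.217454 rad, θ = 5.619960 rad.
Applying the spherical law of cosines for sides, sin φ₂ = sin φ₁ cos δ + cos φ₁ sin δ cos θ = 0.555236, so φ₂ = 33.727°.
For the longitude increment, Δλ = atan2( sin θ sin δ cos φ₁, cos δ − sin φ₁ sin φ₂ ) = atan2(-0.202120, -0.204874) = -135.388°.
Hence λ₂ = 45.131° + -135.388° = -90.257°.

latitude 33.727°, longitude -90.257°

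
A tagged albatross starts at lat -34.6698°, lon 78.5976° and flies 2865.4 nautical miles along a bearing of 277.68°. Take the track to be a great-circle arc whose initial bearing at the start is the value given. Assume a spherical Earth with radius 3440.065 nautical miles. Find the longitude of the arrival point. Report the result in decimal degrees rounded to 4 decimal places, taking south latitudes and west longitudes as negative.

longitude 28.3310°

δ = 2865.4/3440.065 = 0.832949 rad (47.7245°).
Start latitude φ₁ = -0.605102 rad; initial bearing θ = 4.846430 rad.
sin φ₂ = sin φ₁ cos δ + cos φ₁ sin δ cos θ = (-0.568846)(0.672696) + (0.822444)(0.739919)(0.133640) = -0.301335
φ₂ = asin(-0.301335) = -0.306092 rad = -17.5378°.
For the longitude increment, Δλ = atan2( sin θ sin δ cos φ₁, cos δ − sin φ₁ sin φ₂ ) = atan2(-0.603083, 0.501283) = -50.2666°.
λ₂ = λ₁ + Δλ = 28.3310°.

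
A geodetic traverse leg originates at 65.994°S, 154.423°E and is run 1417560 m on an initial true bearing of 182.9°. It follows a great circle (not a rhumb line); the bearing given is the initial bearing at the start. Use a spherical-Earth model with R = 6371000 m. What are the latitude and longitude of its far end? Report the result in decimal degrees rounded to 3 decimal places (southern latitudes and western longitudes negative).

latitude -78.709°, longitude 151.154°

Angular distance δ = d/R = 1417560 / 6371000 = 0.222502 rad.
Start latitude φ₁ = -1.151813 rad; initial bearing θ = 3.192207 rad.
sin φ₂ = sin φ₁ cos δ + cos φ₁ sin δ cos θ = (-0.913503)(0.975348) + (0.406832)(0.220671)(-0.998719) = -0.980645
φ₂ = asin(-0.980645) = -1.373726 rad = -78.709°.
Then Δλ = atan2(-0.004542, 0.079527) = -0.057051 rad, from sin θ sin δ cos φ₁ over cos δ − sin φ₁ sin φ₂.
λ₂ = 154.423° + -3.269° = 151.154°.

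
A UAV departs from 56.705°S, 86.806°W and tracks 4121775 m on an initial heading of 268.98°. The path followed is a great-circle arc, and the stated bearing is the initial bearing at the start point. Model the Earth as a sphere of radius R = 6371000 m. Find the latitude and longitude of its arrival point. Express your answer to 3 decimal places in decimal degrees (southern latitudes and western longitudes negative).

The arc subtends δ = 4121775/6371000 = 0.646959 rad at the centre.
Converting: φ₁ = -0.989689 rad, θ = 4.694587 rad.
sin φ₂ = sin φ₁ cos δ + cos φ₁ sin δ cos θ = (-0.835855)(0.797921) + (0.548950)(0.602763)(-0.017801) = -0.672836
φ₂ = asin(-0.672836) = -0.738036 rad = -42.286°.
For the longitude increment, Δλ = atan2( sin θ sin δ cos φ₁, cos δ − sin φ₁ sin φ₂ ) = atan2(-0.330834, 0.235527) = -54.552°.
Hence λ₂ = -86.806° + -54.552° = -141.358°.

latitude -42.286°, longitude -141.358°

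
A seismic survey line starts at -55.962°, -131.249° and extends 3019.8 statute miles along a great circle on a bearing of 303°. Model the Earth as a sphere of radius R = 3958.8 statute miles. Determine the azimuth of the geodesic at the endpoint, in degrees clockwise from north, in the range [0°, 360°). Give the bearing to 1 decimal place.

final bearing 329.4°

δ = 3019.8/3958.8 = 0.762807 rad (43.7056°).
Converting: φ₁ = -0.976721 rad, θ = 5.288348 rad.
Applying the spherical law of cosines for sides, sin φ₂ = sin φ₁ cos δ + cos φ₁ sin δ cos θ = -0.388400, so φ₂ = -22.855°.
Δλ = atan2( sin θ sin δ cos φ₁ , cos δ − sin φ₁ sin φ₂ ) = atan2(-0.324361, 0.401045) = -0.680077 rad = -38.966°.
λ₂ = λ₁ + Δλ = -170.215°.
The forward bearing on arrival equals the back-azimuth from the destination plus 180°.
Back-azimuth from P₂ (-22.9°, -170.2°) to P₁ (-56.0°, -131.2°), with Δλ' = λ₁ − λ₂ = 39.0°: atan2( sin Δλ' cos φ₁ , cos φ₂ sin φ₁ − sin φ₂ cos φ₁ cos Δλ' ) = 149.4°.
Final bearing = (149.4° + 180°) mod 360° = 329.4°.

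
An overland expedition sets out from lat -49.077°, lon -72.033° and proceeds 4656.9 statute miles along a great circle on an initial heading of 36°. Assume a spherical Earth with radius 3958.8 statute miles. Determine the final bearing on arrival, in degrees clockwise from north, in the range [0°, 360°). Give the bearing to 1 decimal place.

final bearing 23.1°

δ = 4656.9/3958.8 = 1.176341 rad (67.3994°).
Converting: φ₁ = -0.856555 rad, θ = 0.628319 rad.
sin φ₂ = sin φ₁ cos δ + cos φ₁ sin δ cos θ = (-0.755591)(0.384305) + (0.655044)(0.923206)(0.809017) = 0.198868
φ₂ = asin(0.198868) = 0.200203 rad = 11.471°.
Then Δλ = atan2(0.355458, 0.534568) = 0.586809 rad, from sin θ sin δ cos φ₁ over cos δ − sin φ₁ sin φ₂.
λ₂ = -72.033° + 33.622° = -38.411°.
The forward bearing on arrival equals the back-azimuth from the destination plus 180°.
Back-azimuth from P₂ (11.5°, -38.4°) to P₁ (-49.1°, -72.0°), with Δλ' = λ₁ − λ₂ = -33.6°: atan2( sin Δλ' cos φ₁ , cos φ₂ sin φ₁ − sin φ₂ cos φ₁ cos Δλ' ) = 203.1°.
Final bearing = (203.1° + 180°) mod 360° = 23.1°.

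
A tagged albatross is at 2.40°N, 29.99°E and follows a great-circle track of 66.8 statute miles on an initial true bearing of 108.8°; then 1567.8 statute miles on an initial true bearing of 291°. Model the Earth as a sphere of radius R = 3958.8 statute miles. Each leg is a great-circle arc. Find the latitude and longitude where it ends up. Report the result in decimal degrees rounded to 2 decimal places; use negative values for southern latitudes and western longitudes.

Apply the spherical direct solution leg by leg, carrying full precision between legs.
Leg 1: from (2.40°, 29.99°), δ = 66.8/3958.8 = 0.016874 rad, θ = 108.8° → φ = 2.09°, λ = 30.91°.
Leg 2: from (2.09°, 30.91°), δ = 1567.8/3958.8 = 0.396029 rad, θ = 291° → φ = 9.89°, λ = 9.46°.

latitude 9.89°, longitude 9.46°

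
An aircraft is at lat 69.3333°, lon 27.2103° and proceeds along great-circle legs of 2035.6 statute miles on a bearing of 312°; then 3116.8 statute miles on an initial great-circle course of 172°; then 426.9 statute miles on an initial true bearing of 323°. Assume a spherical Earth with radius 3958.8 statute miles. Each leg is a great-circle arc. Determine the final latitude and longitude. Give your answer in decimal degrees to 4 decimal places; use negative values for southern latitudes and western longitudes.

Apply the spherical direct solution leg by leg, carrying full precision between legs.
Leg 1: from (69.3333°, 27.2103°), δ = 2035.6/3958.8 = 0.514196 rad, θ = 312° → φ = 68.5613°, λ = -62.8886°.
Leg 2: from (68.5613°, -62.8886°), δ = 3116.8/3958.8 = 0.787309 rad, θ = 172° → φ = 23.6093°, λ = -56.7114°.
Leg 3: from (23.6093°, -56.7114°), δ = 426.9/3958.8 = 0.107836 rad, θ = 323° → φ = 28.4852°, λ = -60.9375°.

latitude 28.4852°, longitude -60.9375°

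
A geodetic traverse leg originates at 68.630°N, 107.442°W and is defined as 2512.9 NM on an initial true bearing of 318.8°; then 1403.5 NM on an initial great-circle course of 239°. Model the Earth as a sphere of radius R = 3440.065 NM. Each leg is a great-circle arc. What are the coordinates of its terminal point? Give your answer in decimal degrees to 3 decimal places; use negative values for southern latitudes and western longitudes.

latitude 44.933°, longitude 109.800°

Apply the spherical direct solution leg by leg, carrying full precision between legs.
Leg 1: from (68.630°, -107.442°), δ = 2512.9/3440.065 = 0.730480 rad, θ = 318.8° → φ = 61.232°, λ = 138.512°.
Leg 2: from (61.232°, 138.512°), δ = 1403.5/3440.065 = 0.407986 rad, θ = 239° → φ = 44.933°, λ = 109.800°.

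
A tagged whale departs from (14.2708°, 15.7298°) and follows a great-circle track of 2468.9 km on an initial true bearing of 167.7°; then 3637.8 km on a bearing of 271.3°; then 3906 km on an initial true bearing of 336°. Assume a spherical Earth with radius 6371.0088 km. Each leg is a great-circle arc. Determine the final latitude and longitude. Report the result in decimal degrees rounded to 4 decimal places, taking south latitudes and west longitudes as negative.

latitude 26.3556°, longitude -27.6337°

Apply the spherical direct solution leg by leg, carrying full precision between legs.
Leg 1: from (14.2708°, 15.7298°), δ = 2468.9/6371.0088 = 0.387521 rad, θ = 167.7° → φ = -7.4465°, λ = 20.3866°.
Leg 2: from (-7.4465°, 20.3866°), δ = 3637.8/6371.0088 = 0.570993 rad, θ = 271.3° → φ = -5.5597°, λ = -12.4934°.
Leg 3: from (-5.5597°, -12.4934°), δ = 3906/6371.0088 = 0.613090 rad, θ = 336° → φ = 26.3556°, λ = -27.6337°.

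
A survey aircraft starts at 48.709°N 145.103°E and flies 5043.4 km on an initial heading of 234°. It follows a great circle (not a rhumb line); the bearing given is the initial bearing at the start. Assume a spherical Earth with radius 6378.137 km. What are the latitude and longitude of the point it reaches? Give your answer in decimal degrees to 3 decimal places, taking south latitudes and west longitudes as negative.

Angular distance δ = d/R = 5043.4 / 6378.137 = 0.790732 rad.
Converting: φ₁ = 0.850132 rad, θ = 4.084070 rad.
Applying the spherical law of cosines for sides, sin φ₂ = sin φ₁ cos δ + cos φ₁ sin δ cos θ = 0.252731, so φ₂ = 14.639°.
Δλ = atan2( sin θ sin δ cos φ₁ , cos δ − sin φ₁ sin φ₂ ) = atan2(-0.379502, 0.513431) = -0.636521 rad = -36.470°.
λ₂ = 145.103° + -36.470° = 108.633°.

latitude 14.639°, longitude 108.633°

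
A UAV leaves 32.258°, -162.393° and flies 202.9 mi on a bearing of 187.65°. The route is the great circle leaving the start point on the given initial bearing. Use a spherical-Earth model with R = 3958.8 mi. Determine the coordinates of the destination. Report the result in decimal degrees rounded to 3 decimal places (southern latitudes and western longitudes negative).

latitude 29.347°, longitude -162.841°

δ = 202.9/3958.8 = 0.051253 rad (2.9366°).
Start latitude φ₁ = 0.563008 rad; initial bearing θ = 3.275110 rad.
Applying the spherical law of cosines for sides, sin φ₂ = sin φ₁ cos δ + cos φ₁ sin δ cos θ = 0.490094, so φ₂ = 29.347°.
For the longitude increment, Δλ = atan2( sin θ sin δ cos φ₁, cos δ − sin φ₁ sin φ₂ ) = atan2(-0.005767, 0.737108) = -0.448°.
λ₂ = -162.393° + -0.448° = -162.841°.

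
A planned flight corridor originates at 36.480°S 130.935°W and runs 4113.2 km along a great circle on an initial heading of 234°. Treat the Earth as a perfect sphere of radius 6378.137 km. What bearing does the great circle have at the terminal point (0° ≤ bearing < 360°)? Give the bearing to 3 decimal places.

final bearing 268.211°

The arc subtends δ = 4113.2/6378.137 = 0.644891 rad at the centre.
Start latitude φ₁ = -0.636696 rad; initial bearing θ = 4.084070 rad.
sin φ₂ = sin φ₁ cos δ + cos φ₁ sin δ cos θ = (-0.594542)(0.799166) + (0.804064)(0.601111)(-0.587785) = -0.759233
φ₂ = asin(-0.759233) = -0.862134 rad = -49.397°.
Then Δλ = atan2(-0.391024, 0.347770) = -0.843878 rad, from sin θ sin δ cos φ₁ over cos δ − sin φ₁ sin φ₂.
λ₂ = -130.935° + -48.351° = -179.286°.
The forward bearing on arrival equals the back-azimuth from the destination plus 180°.
Back-azimuth from P₂ (-49.397°, -179.286°) to P₁ (-36.480°, -130.935°), with Δλ' = λ₁ − λ₂ = 48.351°: atan2( sin Δλ' cos φ₁ , cos φ₂ sin φ₁ − sin φ₂ cos φ₁ cos Δλ' ) = 88.211°.
Final bearing = (88.211° + 180°) mod 360° = 268.211°.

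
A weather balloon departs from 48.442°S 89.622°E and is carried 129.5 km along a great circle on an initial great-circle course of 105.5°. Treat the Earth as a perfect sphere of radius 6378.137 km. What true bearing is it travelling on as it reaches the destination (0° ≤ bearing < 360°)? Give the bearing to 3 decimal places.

final bearing 104.225°

The arc subtends δ = 129.5/6378.137 = 0.020304 rad at the centre.
Converting: φ₁ = -0.845472 rad, θ = 1.841322 rad.
Destination latitude: φ₂ = arcsin( sin φ₁ cos δ + cos φ₁ sin δ cos θ ) = arcsin(-0.751730) = -48.740°.
Then Δλ = atan2(0.012978, 0.437286) = 0.029670 rad, from sin θ sin δ cos φ₁ over cos δ − sin φ₁ sin φ₂.
Hence λ₂ = 89.622° + 1.700° = 91.322°.
The forward bearing on arrival equals the back-azimuth from the destination plus 180°.
Back-azimuth from P₂ (-48.740°, 91.322°) to P₁ (-48.442°, 89.622°), with Δλ' = λ₁ − λ₂ = -1.700°: atan2( sin Δλ' cos φ₁ , cos φ₂ sin φ₁ − sin φ₂ cos φ₁ cos Δλ' ) = 284.225°.
Final bearing = (284.225° + 180°) mod 360° = 104.225°.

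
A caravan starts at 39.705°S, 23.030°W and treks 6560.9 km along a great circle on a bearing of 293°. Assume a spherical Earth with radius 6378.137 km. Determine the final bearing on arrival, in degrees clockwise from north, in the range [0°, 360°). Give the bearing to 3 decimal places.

The arc subtends δ = 6560.9/6378.137 = 1.028655 rad at the centre.
Start latitude φ₁ = -0.692983 rad; initial bearing θ = 5.113815 rad.
Destination latitude: φ₂ = arcsin( sin φ₁ cos δ + cos φ₁ sin δ cos θ ) = arcsin(-0.072120) = -4.136°.
For the longitude increment, Δλ = atan2( sin θ sin δ cos φ₁, cos δ − sin φ₁ sin φ₂ ) = atan2(-0.606635, 0.469899) = -52.239°.
λ₂ = -23.030° + -52.239° = -75.269°.
The forward bearing on arrival equals the back-azimuth from the destination plus 180°.
Back-azimuth from P₂ (-4.136°, -75.269°) to P₁ (-39.705°, -23.030°), with Δλ' = λ₁ − λ₂ = 52.239°: atan2( sin Δλ' cos φ₁ , cos φ₂ sin φ₁ − sin φ₂ cos φ₁ cos Δλ' ) = 134.762°.
Final bearing = (134.762° + 180°) mod 360° = 314.762°.

final bearing 314.762°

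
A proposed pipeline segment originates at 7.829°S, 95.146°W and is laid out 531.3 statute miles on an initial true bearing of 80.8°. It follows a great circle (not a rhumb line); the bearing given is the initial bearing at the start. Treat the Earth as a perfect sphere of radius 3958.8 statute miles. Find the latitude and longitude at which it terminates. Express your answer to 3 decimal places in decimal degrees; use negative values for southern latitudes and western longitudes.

Central angle δ = d/R = 0.134207 rad.
Converting: φ₁ = -0.136642 rad, θ = 1.410226 rad.
sin φ₂ = sin φ₁ cos δ + cos φ₁ sin δ cos θ = (-0.136217)(0.991008) + (0.990679)(0.133805)(0.159881) = -0.113799
φ₂ = asin(-0.113799) = -0.114046 rad = -6.534°.
For the longitude increment, Δλ = atan2( sin θ sin δ cos φ₁, cos δ − sin φ₁ sin φ₂ ) = atan2(0.130852, 0.975506) = 7.640°.
Hence λ₂ = -95.146° + 7.640° = -87.506°.

latitude -6.534°, longitude -87.506°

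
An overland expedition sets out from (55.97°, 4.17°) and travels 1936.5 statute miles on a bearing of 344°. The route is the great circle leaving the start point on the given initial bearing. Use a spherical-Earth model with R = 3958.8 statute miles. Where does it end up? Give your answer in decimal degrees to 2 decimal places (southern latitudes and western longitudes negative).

δ = 1936.5/3958.8 = 0.489163 rad (28.0270°).
Start latitude φ₁ = 0.976861 rad; initial bearing θ = 6.003933 rad.
Applying the spherical law of cosines for sides, sin φ₂ = sin φ₁ cos δ + cos φ₁ sin δ cos θ = 0.984330, so φ₂ = 79.84°.
For the longitude increment, Δλ = atan2( sin θ sin δ cos φ₁, cos δ − sin φ₁ sin φ₂ ) = atan2(-0.072482, 0.066968) = -47.26°.
λ₂ = λ₁ + Δλ = -43.09°.

latitude 79.84°, longitude -43.09°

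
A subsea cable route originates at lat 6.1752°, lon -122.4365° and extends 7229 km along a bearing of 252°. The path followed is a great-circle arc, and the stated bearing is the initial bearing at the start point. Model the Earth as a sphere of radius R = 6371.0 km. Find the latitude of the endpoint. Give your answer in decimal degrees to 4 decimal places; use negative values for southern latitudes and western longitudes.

Central angle δ = d/R = 1.134673 rad.
With φ₁ = 6.1752° = 0.107778 rad and θ = 252° = 4.398230 rad:
Destination latitude: φ₂ = arcsin( sin φ₁ cos δ + cos φ₁ sin δ cos θ ) = arcsin(-0.233026) = -13.4753°.
Δλ = atan2( sin θ sin δ cos φ₁ , cos δ − sin φ₁ sin φ₂ ) = atan2(-0.857032, 0.447495) = -1.089590 rad = -62.4289°.
λ₂ = -122.4365° + -62.4289° = -184.8654°, normalized to (−180°, 180°] → 175.1346°.

latitude -13.4753°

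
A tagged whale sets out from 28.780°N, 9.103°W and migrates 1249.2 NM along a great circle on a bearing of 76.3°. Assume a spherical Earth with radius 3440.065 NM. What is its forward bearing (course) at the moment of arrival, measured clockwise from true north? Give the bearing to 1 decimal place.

δ = 1249.2/3440.065 = 0.363133 rad (20.8060°).
With φ₁ = 28.780° = 0.502306 rad and θ = 76.3° = 1.331686 rad:
Applying the spherical law of cosines for sides, sin φ₂ = sin φ₁ cos δ + cos φ₁ sin δ cos θ = 0.523786, so φ₂ = 31.587°.
Then Δλ = atan2(0.302470, 0.682613) = 0.417106 rad, from sin θ sin δ cos φ₁ over cos δ − sin φ₁ sin φ₂.
λ₂ = λ₁ + Δλ = 14.795°.
The forward bearing on arrival equals the back-azimuth from the destination plus 180°.
Back-azimuth from P₂ (31.6°, 14.8°) to P₁ (28.8°, -9.1°), with Δλ' = λ₁ − λ₂ = -23.9°: atan2( sin Δλ' cos φ₁ , cos φ₂ sin φ₁ − sin φ₂ cos φ₁ cos Δλ' ) = 268.5°.
Final bearing = (268.5° + 180°) mod 360° = 88.5°.

final bearing 88.5°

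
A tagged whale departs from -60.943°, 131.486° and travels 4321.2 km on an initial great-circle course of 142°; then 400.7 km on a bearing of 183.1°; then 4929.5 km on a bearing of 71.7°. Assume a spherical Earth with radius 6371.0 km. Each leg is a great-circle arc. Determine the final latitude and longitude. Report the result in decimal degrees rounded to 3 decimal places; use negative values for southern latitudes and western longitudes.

latitude -37.021°, longitude -74.940°

Apply the spherical direct solution leg by leg, carrying full precision between legs.
Leg 1: from (-60.943°, 131.486°), δ = 4321.2/6371 = 0.678261 rad, θ = 142° → φ = -67.042°, λ = -130.554°.
Leg 2: from (-67.042°, -130.554°), δ = 400.7/6371 = 0.062894 rad, θ = 183.1° → φ = -70.640°, λ = -131.141°.
Leg 3: from (-70.640°, -131.141°), δ = 4929.5/6371 = 0.773740 rad, θ = 71.7° → φ = -37.021°, λ = -74.940°.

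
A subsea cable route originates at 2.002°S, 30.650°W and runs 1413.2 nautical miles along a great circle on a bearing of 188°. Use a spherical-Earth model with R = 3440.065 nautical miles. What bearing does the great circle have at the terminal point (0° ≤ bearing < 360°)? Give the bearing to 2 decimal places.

final bearing 188.85°

δ = 1413.2/3440.065 = 0.410806 rad (23.5375°).
Converting: φ₁ = -0.034941 rad, θ = 3.281219 rad.
Applying the spherical law of cosines for sides, sin φ₂ = sin φ₁ cos δ + cos φ₁ sin δ cos θ = -0.427249, so φ₂ = -25.293°.
Then Δλ = atan2(-0.055545, 0.901874) = -0.061510 rad, from sin θ sin δ cos φ₁ over cos δ − sin φ₁ sin φ₂.
λ₂ = -30.650° + -3.524° = -34.174°.
The forward bearing on arrival equals the back-azimuth from the destination plus 180°.
Back-azimuth from P₂ (-25.29°, -34.17°) to P₁ (-2.00°, -30.65°), with Δλ' = λ₁ − λ₂ = 3.52°: atan2( sin Δλ' cos φ₁ , cos φ₂ sin φ₁ − sin φ₂ cos φ₁ cos Δλ' ) = 8.85°.
Final bearing = (8.85° + 180°) mod 360° = 188.85°.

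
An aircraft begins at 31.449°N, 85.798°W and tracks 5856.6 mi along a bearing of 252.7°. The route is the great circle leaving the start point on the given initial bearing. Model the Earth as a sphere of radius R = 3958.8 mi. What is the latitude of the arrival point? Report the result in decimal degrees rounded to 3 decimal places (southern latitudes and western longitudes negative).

latitude -11.830°

Angular distance δ = d/R = 5856.6 / 3958.8 = 1.479388 rad.
With φ₁ = 31.449° = 0.548889 rad and θ = 252.7° = 4.410447 rad:
sin φ₂ = sin φ₁ cos δ + cos φ₁ sin δ cos θ = (0.521739)(0.091281) + (0.853105)(0.995825)(-0.297375) = -0.205008
φ₂ = asin(-0.205008) = -0.206472 rad = -11.830°.
Δλ = atan2( sin θ sin δ cos φ₁ , cos δ − sin φ₁ sin φ₂ ) = atan2(-0.811111, 0.198242) = -1.331088 rad = -76.266°.
Hence λ₂ = -85.798° + -76.266° = -162.064°.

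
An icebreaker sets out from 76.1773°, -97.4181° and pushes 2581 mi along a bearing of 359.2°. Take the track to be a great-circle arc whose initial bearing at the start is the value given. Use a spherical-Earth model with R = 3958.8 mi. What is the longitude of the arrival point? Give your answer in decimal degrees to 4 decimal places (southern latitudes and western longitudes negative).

longitude 83.7976°

The arc subtends δ = 2581/3958.8 = 0.651965 rad at the centre.
Converting: φ₁ = 1.329545 rad, θ = 6.269223 rad.
Destination latitude: φ₂ = arcsin( sin φ₁ cos δ + cos φ₁ sin δ cos θ ) = arcsin(0.916822) = 66.4658°.
Δλ = atan2( sin θ sin δ cos φ₁ , cos δ − sin φ₁ sin φ₂ ) = atan2(-0.002024, -0.095378) = -3.120375 rad = -178.7843°.
λ₂ = -97.4181° + -178.7843° = -276.2024°, normalized to (−180°, 180°] → 83.7976°.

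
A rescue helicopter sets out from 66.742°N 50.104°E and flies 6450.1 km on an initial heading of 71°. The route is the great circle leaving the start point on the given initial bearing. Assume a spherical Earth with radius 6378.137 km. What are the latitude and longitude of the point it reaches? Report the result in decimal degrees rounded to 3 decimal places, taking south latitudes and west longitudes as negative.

Angular distance δ = d/R = 6450.1 / 6378.137 = 1.011283 rad.
Converting: φ₁ = 1.164868 rad, θ = 1.239184 rad.
Applying the spherical law of cosines for sides, sin φ₂ = sin φ₁ cos δ + cos φ₁ sin δ cos θ = 0.596596, so φ₂ = 36.626°.
For the longitude increment, Δλ = atan2( sin θ sin δ cos φ₁, cos δ − sin φ₁ sin φ₂ ) = atan2(0.316427, -0.017340) = 93.137°.
λ₂ = λ₁ + Δλ = 143.241°.

latitude 36.626°, longitude 143.241°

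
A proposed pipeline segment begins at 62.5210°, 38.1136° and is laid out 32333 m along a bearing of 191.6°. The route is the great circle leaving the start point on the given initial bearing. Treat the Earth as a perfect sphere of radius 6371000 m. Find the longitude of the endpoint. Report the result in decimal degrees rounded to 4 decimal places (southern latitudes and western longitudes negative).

Central angle δ = d/R = 0.005075 rad.
Converting: φ₁ = 1.091197 rad, θ = 3.344051 rad.
Destination latitude: φ₂ = arcsin( sin φ₁ cos δ + cos φ₁ sin δ cos θ ) = arcsin(0.884875) = 62.2361°.
Then Δλ = atan2(-0.000471, 0.214944) = -0.002191 rad, from sin θ sin δ cos φ₁ over cos δ − sin φ₁ sin φ₂.
λ₂ = 38.1136° + -0.1255° = 37.9881°.

longitude 37.9881°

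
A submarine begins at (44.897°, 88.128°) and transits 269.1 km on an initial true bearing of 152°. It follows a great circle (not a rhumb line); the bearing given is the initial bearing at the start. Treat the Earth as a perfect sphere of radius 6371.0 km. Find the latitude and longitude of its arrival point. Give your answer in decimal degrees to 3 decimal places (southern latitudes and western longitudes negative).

latitude 42.750°, longitude 89.675°

δ = 269.1/6371 = 0.042238 rad (2.4201°).
With φ₁ = 44.897° = 0.783600 rad and θ = 152° = 2.652900 rad:
Destination latitude: φ₂ = arcsin( sin φ₁ cos δ + cos φ₁ sin δ cos θ ) = arcsin(0.678794) = 42.750°.
Then Δλ = atan2(0.014043, 0.519992) = 0.026999 rad, from sin θ sin δ cos φ₁ over cos δ − sin φ₁ sin φ₂.
λ₂ = λ₁ + Δλ = 89.675°.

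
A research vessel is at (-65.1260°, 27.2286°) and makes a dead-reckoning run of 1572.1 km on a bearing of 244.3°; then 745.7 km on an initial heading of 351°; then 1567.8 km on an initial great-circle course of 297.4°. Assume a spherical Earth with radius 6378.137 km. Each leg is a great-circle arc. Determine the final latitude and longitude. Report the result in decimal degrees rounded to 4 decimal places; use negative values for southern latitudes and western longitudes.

latitude -52.5010°, longitude -30.8894°

Apply the spherical direct solution leg by leg, carrying full precision between legs.
Leg 1: from (-65.1260°, 27.2286°), δ = 1572.1/6378.137 = 0.246483 rad, θ = 244.3° → φ = -67.5663°, λ = -7.9499°.
Leg 2: from (-67.5663°, -7.9499°), δ = 745.7/6378.137 = 0.116915 rad, θ = 351° → φ = -60.9321°, λ = -10.1024°.
Leg 3: from (-60.9321°, -10.1024°), δ = 1567.8/6378.137 = 0.245808 rad, θ = 297.4° → φ = -52.5010°, λ = -30.8894°.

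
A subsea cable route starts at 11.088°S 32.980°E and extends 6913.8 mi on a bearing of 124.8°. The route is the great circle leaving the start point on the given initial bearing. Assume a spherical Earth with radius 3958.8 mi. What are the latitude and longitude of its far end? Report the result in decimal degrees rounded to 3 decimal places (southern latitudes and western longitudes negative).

Central angle δ = d/R = 1.746438 rad.
Start latitude φ₁ = -0.193522 rad; initial bearing θ = 2.178171 rad.
Applying the spherical law of cosines for sides, sin φ₂ = sin φ₁ cos δ + cos φ₁ sin δ cos θ = -0.517838, so φ₂ = -31.187°.
For the longitude increment, Δλ = atan2( sin θ sin δ cos φ₁, cos δ − sin φ₁ sin φ₂ ) = atan2(0.793423, -0.274329) = 109.073°.
λ₂ = 32.980° + 109.073° = 142.053°.

latitude -31.187°, longitude 142.053°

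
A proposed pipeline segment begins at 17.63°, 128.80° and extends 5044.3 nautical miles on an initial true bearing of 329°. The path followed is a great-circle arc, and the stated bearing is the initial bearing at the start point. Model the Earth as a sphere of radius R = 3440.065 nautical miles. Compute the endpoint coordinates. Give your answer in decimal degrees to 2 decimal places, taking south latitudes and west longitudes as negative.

δ = 5044.3/3440.065 = 1.466339 rad (84.0150°).
Converting: φ₁ = 0.307702 rad, θ = 5.742133 rad.
Applying the spherical law of cosines for sides, sin φ₂ = sin φ₁ cos δ + cos φ₁ sin δ cos θ = 0.844035, so φ₂ = 57.57°.
Then Δλ = atan2(-0.488172, -0.151364) = -1.871459 rad, from sin θ sin δ cos φ₁ over cos δ − sin φ₁ sin φ₂.
λ₂ = 128.80° + -107.23° = 21.57°.

latitude 57.57°, longitude 21.57°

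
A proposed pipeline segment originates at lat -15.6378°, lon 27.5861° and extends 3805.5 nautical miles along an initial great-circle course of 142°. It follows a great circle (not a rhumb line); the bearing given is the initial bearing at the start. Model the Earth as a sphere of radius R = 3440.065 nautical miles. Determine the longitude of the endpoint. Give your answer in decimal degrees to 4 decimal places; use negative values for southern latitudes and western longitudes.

longitude 93.8915°

Central angle δ = d/R = 1.106229 rad.
With φ₁ = -15.6378° = -0.272931 rad and θ = 142° = 2.478368 rad:
Applying the spherical law of cosines for sides, sin φ₂ = sin φ₁ cos δ + cos φ₁ sin δ cos θ = -0.799187, so φ₂ = -53.0526°.
Δλ = atan2( sin θ sin δ cos φ₁ , cos δ − sin φ₁ sin φ₂ ) = atan2(0.530037, 0.232611) = 1.157247 rad = 66.3054°.
λ₂ = λ₁ + Δλ = 93.8915°.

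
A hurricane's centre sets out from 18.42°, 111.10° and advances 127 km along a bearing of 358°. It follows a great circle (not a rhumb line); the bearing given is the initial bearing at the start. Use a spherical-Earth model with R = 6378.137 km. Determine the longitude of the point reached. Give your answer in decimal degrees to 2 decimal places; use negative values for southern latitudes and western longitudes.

The arc subtends δ = 127/6378.137 = 0.019912 rad at the centre.
Start latitude φ₁ = 0.321490 rad; initial bearing θ = 6.248279 rad.
Destination latitude: φ₂ = arcsin( sin φ₁ cos δ + cos φ₁ sin δ cos θ ) = arcsin(0.334796) = 19.56°.
Then Δλ = atan2(-0.000659, 0.894013) = -0.000737 rad, from sin θ sin δ cos φ₁ over cos δ − sin φ₁ sin φ₂.
λ₂ = 111.10° + -0.04° = 111.06°.

longitude 111.06°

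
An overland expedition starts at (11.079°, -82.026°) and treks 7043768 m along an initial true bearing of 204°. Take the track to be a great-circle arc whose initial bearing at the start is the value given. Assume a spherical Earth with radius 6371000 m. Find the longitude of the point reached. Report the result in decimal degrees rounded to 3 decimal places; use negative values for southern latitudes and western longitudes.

Angular distance δ = d/R = 7043768 / 6371000 = 1.105598 rad.
Start latitude φ₁ = 0.193365 rad; initial bearing θ = 3.560472 rad.
Destination latitude: φ₂ = arcsin( sin φ₁ cos δ + cos φ₁ sin δ cos θ ) = arcsin(-0.715045) = -45.647°.
Δλ = atan2( sin θ sin δ cos φ₁ , cos δ − sin φ₁ sin φ₂ ) = atan2(-0.356739, 0.586004) = -0.546840 rad = -31.332°.
Hence λ₂ = -82.026° + -31.332° = -113.358°.

longitude -113.358°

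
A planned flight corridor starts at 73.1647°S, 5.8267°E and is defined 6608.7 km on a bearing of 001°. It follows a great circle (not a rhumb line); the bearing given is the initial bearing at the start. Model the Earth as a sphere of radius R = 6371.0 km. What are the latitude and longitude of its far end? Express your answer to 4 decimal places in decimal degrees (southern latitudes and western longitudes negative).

δ = 6608.7/6371 = 1.037310 rad (59.4335°).
Start latitude φ₁ = -1.276965 rad; initial bearing θ = 0.017453 rad.
sin φ₂ = sin φ₁ cos δ + cos φ₁ sin δ cos θ = (-0.957141)(0.508539) + (0.289622)(0.861039)(0.999848) = -0.237406
φ₂ = asin(-0.237406) = -0.239694 rad = -13.7335°.
For the longitude increment, Δλ = atan2( sin θ sin δ cos φ₁, cos δ − sin φ₁ sin φ₂ ) = atan2(0.004352, 0.281308) = 0.8864°.
Hence λ₂ = 5.8267° + 0.8864° = 6.7131°.

latitude -13.7335°, longitude 6.7131°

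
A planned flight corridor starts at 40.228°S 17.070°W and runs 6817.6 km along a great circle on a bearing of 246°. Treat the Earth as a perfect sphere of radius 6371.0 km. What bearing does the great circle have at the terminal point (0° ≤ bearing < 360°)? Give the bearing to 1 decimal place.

final bearing 300.9°

δ = 6817.6/6371 = 1.070099 rad (61.3121°).
Converting: φ₁ = -0.702111 rad, θ = 4.293510 rad.
sin φ₂ = sin φ₁ cos δ + cos φ₁ sin δ cos θ = (-0.645831)(0.480037) + (0.763481)(0.877248)(-0.406737) = -0.582440
φ₂ = asin(-0.582440) = -0.621727 rad = -35.622°.
Δλ = atan2( sin θ sin δ cos φ₁ , cos δ − sin φ₁ sin φ₂ ) = atan2(-0.611858, 0.103880) = -1.402622 rad = -80.364°.
λ₂ = λ₁ + Δλ = -97.434°.
The forward bearing on arrival equals the back-azimuth from the destination plus 180°.
Back-azimuth from P₂ (-35.6°, -97.4°) to P₁ (-40.2°, -17.1°), with Δλ' = λ₁ − λ₂ = 80.4°: atan2( sin Δλ' cos φ₁ , cos φ₂ sin φ₁ − sin φ₂ cos φ₁ cos Δλ' ) = 120.9°.
Final bearing = (120.9° + 180°) mod 360° = 300.9°.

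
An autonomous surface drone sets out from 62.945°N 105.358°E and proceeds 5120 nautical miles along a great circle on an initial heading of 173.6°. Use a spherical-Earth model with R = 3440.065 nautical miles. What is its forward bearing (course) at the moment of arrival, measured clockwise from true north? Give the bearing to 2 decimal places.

final bearing 176.86°

The arc subtends δ = 5120/3440.065 = 1.488344 rad at the centre.
Start latitude φ₁ = 1.098597 rad; initial bearing θ = 3.029892 rad.
sin φ₂ = sin φ₁ cos δ + cos φ₁ sin δ cos θ = (0.890570)(0.082359) + (0.454846)(0.996603)(-0.993768) = -0.377129
φ₂ = asin(-0.377129) = -0.386694 rad = -22.156°.
Δλ = atan2( sin θ sin δ cos φ₁ , cos δ − sin φ₁ sin φ₂ ) = atan2(0.050529, 0.418219) = 0.120237 rad = 6.889°.
λ₂ = λ₁ + Δλ = 112.247°.
The forward bearing on arrival equals the back-azimuth from the destination plus 180°.
Back-azimuth from P₂ (-22.16°, 112.25°) to P₁ (62.95°, 105.36°), with Δλ' = λ₁ − λ₂ = -6.89°: atan2( sin Δλ' cos φ₁ , cos φ₂ sin φ₁ − sin φ₂ cos φ₁ cos Δλ' ) = 356.86°.
Final bearing = (356.86° + 180°) mod 360° = 176.86°.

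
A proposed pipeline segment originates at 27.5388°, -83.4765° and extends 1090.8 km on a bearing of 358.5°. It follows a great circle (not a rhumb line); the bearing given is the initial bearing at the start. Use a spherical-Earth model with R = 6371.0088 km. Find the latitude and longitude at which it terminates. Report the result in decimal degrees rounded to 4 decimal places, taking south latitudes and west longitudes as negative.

latitude 37.3449°, longitude -83.7979°

δ = 1090.8/6371.0088 = 0.171213 rad (9.8098°).
Converting: φ₁ = 0.480643 rad, θ = 6.257005 rad.
Destination latitude: φ₂ = arcsin( sin φ₁ cos δ + cos φ₁ sin δ cos θ ) = arcsin(0.606611) = 37.3449°.
Δλ = atan2( sin θ sin δ cos φ₁ , cos δ − sin φ₁ sin φ₂ ) = atan2(-0.003955, 0.704913) = -0.005610 rad = -0.3214°.
Hence λ₂ = -83.4765° + -0.3214° = -83.7979°.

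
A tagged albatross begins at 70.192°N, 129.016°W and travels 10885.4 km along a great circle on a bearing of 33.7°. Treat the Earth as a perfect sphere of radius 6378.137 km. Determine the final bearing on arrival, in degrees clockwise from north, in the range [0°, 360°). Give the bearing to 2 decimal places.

final bearing 169.03°

The arc subtends δ = 10885.4/6378.137 = 1.706674 rad at the centre.
With φ₁ = 70.192° = 1.225082 rad and θ = 33.7° = 0.588176 rad:
sin φ₂ = sin φ₁ cos δ + cos φ₁ sin δ cos θ = (0.940833)(-0.135460) + (0.338869)(0.990783)(0.831954) = 0.151880
φ₂ = asin(0.151880) = 0.152470 rad = 8.736°.
For the longitude increment, Δλ = atan2( sin θ sin δ cos φ₁, cos δ − sin φ₁ sin φ₂ ) = atan2(0.186287, -0.278354) = 146.208°.
Hence λ₂ = -129.016° + 146.208° = 17.192°.
The forward bearing on arrival equals the back-azimuth from the destination plus 180°.
Back-azimuth from P₂ (8.74°, 17.19°) to P₁ (70.19°, -129.02°), with Δλ' = λ₁ − λ₂ = -146.21°: atan2( sin Δλ' cos φ₁ , cos φ₂ sin φ₁ − sin φ₂ cos φ₁ cos Δλ' ) = 349.03°.
Final bearing = (349.03° + 180°) mod 360° = 169.03°.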